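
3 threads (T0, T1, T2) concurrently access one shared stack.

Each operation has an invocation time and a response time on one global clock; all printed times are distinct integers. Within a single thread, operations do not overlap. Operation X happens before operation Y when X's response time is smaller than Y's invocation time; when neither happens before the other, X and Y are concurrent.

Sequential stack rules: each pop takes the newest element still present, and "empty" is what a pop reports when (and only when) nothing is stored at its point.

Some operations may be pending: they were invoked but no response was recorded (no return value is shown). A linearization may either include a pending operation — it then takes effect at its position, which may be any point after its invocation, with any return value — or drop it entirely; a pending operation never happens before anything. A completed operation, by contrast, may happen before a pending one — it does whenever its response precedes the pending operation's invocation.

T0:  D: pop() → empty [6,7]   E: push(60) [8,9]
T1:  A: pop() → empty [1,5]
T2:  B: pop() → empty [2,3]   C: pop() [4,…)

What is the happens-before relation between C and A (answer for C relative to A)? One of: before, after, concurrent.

C spans [4,…), A spans [1,5]
the intervals overlap in both directions

concurrent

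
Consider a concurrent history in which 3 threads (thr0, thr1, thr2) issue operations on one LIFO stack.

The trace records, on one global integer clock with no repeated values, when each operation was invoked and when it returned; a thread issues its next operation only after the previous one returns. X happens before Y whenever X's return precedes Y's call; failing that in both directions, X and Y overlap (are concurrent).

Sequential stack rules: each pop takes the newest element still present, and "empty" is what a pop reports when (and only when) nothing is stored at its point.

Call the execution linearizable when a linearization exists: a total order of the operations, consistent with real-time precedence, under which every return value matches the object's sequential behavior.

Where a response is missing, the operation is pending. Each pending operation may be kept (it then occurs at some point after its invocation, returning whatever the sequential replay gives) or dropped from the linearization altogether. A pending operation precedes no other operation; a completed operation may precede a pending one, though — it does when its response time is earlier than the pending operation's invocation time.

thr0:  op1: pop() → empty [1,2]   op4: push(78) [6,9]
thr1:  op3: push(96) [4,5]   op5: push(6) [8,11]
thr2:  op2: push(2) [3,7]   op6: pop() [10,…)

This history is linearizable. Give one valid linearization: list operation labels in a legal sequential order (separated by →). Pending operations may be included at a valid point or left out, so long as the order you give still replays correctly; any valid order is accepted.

op1 → op2 → op3 → op4 → op5

step 1: op1 pop() → empty — stack <>
step 2: op2 push(2) — stack <2>
step 3: op3 push(96) — stack <2,96>
step 4: op4 push(78) — stack <2,96,78>
step 5: op5 push(6) — stack <2,96,78,6>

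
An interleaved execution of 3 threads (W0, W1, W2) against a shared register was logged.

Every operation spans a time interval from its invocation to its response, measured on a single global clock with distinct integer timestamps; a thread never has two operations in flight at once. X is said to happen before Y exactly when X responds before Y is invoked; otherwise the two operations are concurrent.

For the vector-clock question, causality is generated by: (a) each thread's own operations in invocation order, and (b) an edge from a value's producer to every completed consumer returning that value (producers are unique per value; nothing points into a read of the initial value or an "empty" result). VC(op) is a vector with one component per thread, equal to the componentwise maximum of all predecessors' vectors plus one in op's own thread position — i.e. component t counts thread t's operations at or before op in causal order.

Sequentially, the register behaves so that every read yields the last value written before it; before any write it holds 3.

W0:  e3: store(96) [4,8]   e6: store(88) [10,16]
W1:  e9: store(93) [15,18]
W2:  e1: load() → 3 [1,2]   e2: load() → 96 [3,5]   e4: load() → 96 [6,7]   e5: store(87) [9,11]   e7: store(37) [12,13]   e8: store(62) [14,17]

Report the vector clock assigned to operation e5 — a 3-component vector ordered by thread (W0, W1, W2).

(1, 0, 4)

e1, invoked 1, has no incoming edges; only W2's bump applies → (0, 0, 1)
e9, invoked 15, has no incoming edges; only W1's bump applies → (0, 1, 0)
e3, invoked 4, has no incoming edges; only W0's bump applies → (1, 0, 0)
e6 (invocation 10): componentwise max over VC(e3)=(1, 0, 0), +1 at W0, giving (2, 0, 0)
e2 (invocation 3): componentwise max over VC(e1)=(0, 0, 1), VC(e3)=(1, 0, 0), +1 at W2, giving (1, 0, 2)
e4 (invocation 6): componentwise max over VC(e2)=(1, 0, 2), VC(e3)=(1, 0, 0), +1 at W2, giving (1, 0, 3)
e5 (invocation 9): componentwise max over VC(e4)=(1, 0, 3), +1 at W2, giving (1, 0, 4)
e7 (invocation 12): componentwise max over VC(e5)=(1, 0, 4), +1 at W2, giving (1, 0, 5)
e8 (invocation 14): componentwise max over VC(e7)=(1, 0, 5), +1 at W2, giving (1, 0, 6)
target: VC(e5) = (1, 0, 4)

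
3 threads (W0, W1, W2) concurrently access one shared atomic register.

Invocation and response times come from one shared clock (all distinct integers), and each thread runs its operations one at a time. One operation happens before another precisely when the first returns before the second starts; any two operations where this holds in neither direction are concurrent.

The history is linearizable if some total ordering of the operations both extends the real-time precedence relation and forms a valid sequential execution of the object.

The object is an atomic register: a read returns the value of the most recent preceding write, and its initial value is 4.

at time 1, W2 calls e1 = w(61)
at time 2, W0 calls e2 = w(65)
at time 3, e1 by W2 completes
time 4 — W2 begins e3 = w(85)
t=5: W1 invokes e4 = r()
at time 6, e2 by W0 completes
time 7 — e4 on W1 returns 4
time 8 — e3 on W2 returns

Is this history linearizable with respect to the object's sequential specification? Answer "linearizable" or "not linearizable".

already the first 7 events (up to e4's response at time 7) admit no linearization; the first 6 still do
no legal order exists: 3 real-time-consistent candidates over 3 completed atomic register operations, all rejected
include/drop combinations of the 1 pending operation (e3) were all tried; none helps
one such order, e1, e2, e4 (pending dropped), breaks at step 3 where e4 r() → 4 is illegal
one such order, e1, e4, e2 (pending dropped), breaks at step 2 where e4 r() → 4 is illegal

not linearizable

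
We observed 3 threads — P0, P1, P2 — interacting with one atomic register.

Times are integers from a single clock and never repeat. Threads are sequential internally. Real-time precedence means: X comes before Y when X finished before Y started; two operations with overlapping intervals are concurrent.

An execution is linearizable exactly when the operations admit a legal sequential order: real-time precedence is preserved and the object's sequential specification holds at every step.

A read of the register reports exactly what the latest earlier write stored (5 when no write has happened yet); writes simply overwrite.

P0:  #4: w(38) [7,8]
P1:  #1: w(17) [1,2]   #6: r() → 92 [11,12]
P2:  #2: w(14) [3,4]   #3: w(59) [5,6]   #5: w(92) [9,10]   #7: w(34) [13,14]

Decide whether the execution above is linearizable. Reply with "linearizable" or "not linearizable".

linearizable

a witness: #1, #2, #3, #4, #5, #6, #7
1. #1 w(17), leaving value 17
2. #2 w(14), leaving value 14
3. #3 w(59), leaving value 59
4. #4 w(38), leaving value 38
5. #5 w(92), leaving value 92
6. #6 r() → 92, leaving value 92
7. #7 w(34), leaving value 34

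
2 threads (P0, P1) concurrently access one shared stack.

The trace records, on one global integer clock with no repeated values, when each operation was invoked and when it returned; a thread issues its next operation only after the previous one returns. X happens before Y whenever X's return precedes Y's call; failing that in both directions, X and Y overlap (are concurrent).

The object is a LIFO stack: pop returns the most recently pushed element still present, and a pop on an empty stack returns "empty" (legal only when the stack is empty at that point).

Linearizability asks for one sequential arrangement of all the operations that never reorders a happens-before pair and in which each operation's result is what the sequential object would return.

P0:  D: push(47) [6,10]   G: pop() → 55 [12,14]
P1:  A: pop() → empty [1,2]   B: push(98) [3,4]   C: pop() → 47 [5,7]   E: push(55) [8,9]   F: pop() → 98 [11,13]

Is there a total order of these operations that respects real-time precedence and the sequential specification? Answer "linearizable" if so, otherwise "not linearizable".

witness order: A, B, D, C, E, G, F
1. A pop() → empty, leaving stack <>
2. B push(98), leaving stack <98>
3. D push(47), leaving stack <98,47>
4. C pop() → 47, leaving stack <98>
5. E push(55), leaving stack <98,55>
6. G pop() → 55, leaving stack <98>
7. F pop() → 98, leaving stack <>

linearizable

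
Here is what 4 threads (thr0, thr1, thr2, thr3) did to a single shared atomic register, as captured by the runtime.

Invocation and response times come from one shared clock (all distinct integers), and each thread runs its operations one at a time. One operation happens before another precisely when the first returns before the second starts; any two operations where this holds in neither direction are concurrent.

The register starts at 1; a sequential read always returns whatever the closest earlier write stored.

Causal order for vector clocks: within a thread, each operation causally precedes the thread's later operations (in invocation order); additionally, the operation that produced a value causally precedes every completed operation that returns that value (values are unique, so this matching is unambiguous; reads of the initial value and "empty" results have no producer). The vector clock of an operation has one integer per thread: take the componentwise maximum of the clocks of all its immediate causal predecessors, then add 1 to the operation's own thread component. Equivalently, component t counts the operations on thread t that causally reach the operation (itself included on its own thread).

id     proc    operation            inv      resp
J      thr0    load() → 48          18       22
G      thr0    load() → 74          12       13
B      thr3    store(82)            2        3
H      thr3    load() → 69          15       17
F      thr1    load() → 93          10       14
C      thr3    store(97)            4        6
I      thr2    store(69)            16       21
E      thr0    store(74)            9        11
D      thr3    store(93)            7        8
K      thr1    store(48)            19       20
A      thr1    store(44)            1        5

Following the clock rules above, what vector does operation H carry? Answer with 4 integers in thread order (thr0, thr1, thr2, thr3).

(0, 0, 1, 4)

invoked at 2, B has no predecessors; its own thr3 bump gives (0, 0, 0, 1)
invoked at 16, I has no predecessors; its own thr2 bump gives (0, 0, 1, 0)
invoked at 1, A has no predecessors; its own thr1 bump gives (0, 1, 0, 0)
invoked at 9, E has no predecessors; its own thr0 bump gives (1, 0, 0, 0)
invoked at 4, C merges VC(B)=(0, 0, 0, 1) and bumps thr3's slot → (0, 0, 0, 2)
invoked at 12, G merges VC(E)=(1, 0, 0, 0) and bumps thr0's slot → (2, 0, 0, 0)
invoked at 7, D merges VC(C)=(0, 0, 0, 2) and bumps thr3's slot → (0, 0, 0, 3)
invoked at 15, H merges VC(D)=(0, 0, 0, 3), VC(I)=(0, 0, 1, 0) and bumps thr3's slot → (0, 0, 1, 4)
invoked at 10, F merges VC(A)=(0, 1, 0, 0), VC(D)=(0, 0, 0, 3) and bumps thr1's slot → (0, 2, 0, 3)
invoked at 19, K merges VC(F)=(0, 2, 0, 3) and bumps thr1's slot → (0, 3, 0, 3)
invoked at 18, J merges VC(G)=(2, 0, 0, 0), VC(K)=(0, 3, 0, 3) and bumps thr0's slot → (3, 3, 0, 3)
target: VC(H) = (0, 0, 1, 4)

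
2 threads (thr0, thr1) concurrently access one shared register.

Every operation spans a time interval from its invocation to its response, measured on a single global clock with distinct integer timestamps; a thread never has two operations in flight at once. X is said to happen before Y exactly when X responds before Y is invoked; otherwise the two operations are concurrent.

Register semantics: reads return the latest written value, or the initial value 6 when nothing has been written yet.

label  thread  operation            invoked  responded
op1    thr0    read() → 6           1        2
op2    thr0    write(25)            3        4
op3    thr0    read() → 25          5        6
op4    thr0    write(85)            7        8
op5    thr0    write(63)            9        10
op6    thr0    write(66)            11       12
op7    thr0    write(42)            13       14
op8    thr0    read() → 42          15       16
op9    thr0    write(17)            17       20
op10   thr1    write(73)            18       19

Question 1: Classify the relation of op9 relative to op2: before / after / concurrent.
op9 spans [17,20], op2 spans [3,4]
resp(op2)=4 < inv(op9)=17

after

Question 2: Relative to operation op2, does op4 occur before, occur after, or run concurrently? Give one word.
op4 spans [7,8], op2 spans [3,4]
resp(op2)=4 < inv(op4)=7

after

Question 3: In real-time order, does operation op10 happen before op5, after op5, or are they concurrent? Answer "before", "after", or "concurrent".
op10 spans [18,19], op5 spans [9,10]
resp(op5)=10 < inv(op10)=18

after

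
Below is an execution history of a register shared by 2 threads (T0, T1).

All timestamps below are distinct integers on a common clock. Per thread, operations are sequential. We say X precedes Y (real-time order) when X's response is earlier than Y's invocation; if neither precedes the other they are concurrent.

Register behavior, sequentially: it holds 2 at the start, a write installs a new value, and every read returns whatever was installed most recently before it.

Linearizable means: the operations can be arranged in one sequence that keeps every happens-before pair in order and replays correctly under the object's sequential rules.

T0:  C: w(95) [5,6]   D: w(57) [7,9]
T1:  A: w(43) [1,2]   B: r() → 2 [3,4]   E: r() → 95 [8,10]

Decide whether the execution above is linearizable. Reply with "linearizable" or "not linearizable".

not linearizable

cut after 3 events: linearizable; cut after 4 events (B responds, time 4): not linearizable
the completed operations (2 total) allow one real-time order; the register replay rejects it
sample order A, B stalls at step 2 — B r() → 2 has no legal effect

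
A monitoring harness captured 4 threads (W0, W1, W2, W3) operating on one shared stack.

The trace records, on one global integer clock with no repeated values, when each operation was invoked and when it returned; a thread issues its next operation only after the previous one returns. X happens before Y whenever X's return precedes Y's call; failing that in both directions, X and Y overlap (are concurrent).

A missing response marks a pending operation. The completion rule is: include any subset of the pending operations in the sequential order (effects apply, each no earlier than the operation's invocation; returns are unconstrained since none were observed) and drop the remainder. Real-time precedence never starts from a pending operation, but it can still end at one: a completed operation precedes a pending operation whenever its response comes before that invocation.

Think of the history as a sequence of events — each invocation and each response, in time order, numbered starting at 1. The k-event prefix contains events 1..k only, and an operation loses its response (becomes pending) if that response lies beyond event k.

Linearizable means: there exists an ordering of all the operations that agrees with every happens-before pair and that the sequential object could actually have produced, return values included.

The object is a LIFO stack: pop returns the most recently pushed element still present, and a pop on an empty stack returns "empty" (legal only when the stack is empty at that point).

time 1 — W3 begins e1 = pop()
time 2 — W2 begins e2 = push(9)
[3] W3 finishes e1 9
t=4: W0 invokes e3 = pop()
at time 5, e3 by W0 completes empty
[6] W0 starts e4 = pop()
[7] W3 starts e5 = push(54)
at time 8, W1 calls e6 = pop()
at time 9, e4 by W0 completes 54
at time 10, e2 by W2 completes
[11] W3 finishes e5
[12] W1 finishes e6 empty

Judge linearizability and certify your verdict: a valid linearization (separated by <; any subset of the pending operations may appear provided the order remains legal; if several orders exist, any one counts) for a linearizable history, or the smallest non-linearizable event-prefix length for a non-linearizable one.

linearizable — witness: e2 < e1 < e3 < e5 < e4 < e6

1. e2 push(9), leaving stack <9>
2. e1 pop() → 9, leaving stack <>
3. e3 pop() → empty, leaving stack <>
4. e5 push(54), leaving stack <54>
5. e4 pop() → 54, leaving stack <>
6. e6 pop() → empty, leaving stack <>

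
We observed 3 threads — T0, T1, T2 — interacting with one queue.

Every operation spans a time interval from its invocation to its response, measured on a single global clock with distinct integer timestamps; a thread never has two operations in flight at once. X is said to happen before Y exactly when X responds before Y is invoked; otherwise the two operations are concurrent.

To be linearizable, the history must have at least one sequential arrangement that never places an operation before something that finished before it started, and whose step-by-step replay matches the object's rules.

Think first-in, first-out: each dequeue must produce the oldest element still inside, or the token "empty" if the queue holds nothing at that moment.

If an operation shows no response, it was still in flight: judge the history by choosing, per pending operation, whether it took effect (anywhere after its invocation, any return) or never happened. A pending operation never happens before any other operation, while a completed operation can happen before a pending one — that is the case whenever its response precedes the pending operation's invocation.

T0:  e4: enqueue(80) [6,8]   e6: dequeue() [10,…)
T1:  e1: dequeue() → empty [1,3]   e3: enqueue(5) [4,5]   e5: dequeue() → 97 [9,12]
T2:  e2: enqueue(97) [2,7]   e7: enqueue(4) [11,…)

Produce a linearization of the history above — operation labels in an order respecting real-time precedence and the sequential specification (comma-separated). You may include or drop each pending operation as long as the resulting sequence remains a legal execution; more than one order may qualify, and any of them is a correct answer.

e1, e2, e3, e4, e5

1. e1 dequeue() → empty, leaving queue <>
2. e2 enqueue(97), leaving queue <97>
3. e3 enqueue(5), leaving queue <97,5>
4. e4 enqueue(80), leaving queue <97,5,80>
5. e5 dequeue() → 97, leaving queue <5,80>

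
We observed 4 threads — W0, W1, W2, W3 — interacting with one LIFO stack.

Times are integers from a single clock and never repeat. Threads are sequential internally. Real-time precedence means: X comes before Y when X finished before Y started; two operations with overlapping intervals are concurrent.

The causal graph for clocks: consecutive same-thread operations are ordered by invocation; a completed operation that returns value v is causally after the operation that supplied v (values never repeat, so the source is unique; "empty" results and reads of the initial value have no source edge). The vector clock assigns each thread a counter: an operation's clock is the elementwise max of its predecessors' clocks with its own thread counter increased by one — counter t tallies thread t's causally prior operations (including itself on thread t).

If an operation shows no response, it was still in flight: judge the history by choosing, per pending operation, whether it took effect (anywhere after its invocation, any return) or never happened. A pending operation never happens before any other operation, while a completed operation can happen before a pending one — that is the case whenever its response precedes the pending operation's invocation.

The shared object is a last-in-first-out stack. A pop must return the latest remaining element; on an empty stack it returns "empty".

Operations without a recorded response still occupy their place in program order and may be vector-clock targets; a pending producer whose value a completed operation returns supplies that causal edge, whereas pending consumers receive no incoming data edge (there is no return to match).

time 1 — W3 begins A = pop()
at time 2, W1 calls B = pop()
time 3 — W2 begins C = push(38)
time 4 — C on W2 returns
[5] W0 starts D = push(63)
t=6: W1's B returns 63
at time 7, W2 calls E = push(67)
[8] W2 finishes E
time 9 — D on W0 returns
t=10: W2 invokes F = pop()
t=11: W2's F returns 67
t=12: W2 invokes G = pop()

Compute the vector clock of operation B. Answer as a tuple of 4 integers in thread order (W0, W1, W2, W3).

(1, 1, 0, 0)

VC(A, invoked at 1): no causal predecessors; +1 on W3 → (0, 0, 0, 1)
VC(C, invoked at 3): no causal predecessors; +1 on W2 → (0, 0, 1, 0)
VC(D, invoked at 5): no causal predecessors; +1 on W0 → (1, 0, 0, 0)
E, invoked 7, takes VC(C)=(0, 0, 1, 0) under max, adds 1 for W2 → (0, 0, 2, 0)
B, invoked 2, takes VC(D)=(1, 0, 0, 0) under max, adds 1 for W1 → (1, 1, 0, 0)
F, invoked 10, takes VC(E)=(0, 0, 2, 0) under max, adds 1 for W2 → (0, 0, 3, 0)
G, invoked 12, takes VC(F)=(0, 0, 3, 0) under max, adds 1 for W2 → (0, 0, 4, 0)
target: VC(B) = (1, 1, 0, 0)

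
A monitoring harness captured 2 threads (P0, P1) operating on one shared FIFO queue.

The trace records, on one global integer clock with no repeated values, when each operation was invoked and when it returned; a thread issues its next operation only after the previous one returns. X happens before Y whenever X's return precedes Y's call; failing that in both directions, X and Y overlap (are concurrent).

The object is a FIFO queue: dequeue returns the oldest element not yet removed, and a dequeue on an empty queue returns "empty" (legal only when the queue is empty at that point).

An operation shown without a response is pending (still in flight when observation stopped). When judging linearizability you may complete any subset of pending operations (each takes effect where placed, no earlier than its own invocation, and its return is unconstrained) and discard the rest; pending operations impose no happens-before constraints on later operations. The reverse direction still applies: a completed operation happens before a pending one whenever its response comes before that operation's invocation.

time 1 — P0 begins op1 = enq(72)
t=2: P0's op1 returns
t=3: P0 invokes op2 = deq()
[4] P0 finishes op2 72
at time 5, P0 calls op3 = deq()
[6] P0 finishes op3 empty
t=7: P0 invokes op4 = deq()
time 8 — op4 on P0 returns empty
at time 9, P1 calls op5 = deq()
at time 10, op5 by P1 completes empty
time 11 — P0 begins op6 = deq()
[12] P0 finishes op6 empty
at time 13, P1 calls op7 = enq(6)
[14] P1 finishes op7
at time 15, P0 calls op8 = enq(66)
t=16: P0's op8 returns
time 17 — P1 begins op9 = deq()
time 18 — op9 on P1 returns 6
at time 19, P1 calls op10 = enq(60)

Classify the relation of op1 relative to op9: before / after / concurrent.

op1 spans [1,2], op9 spans [17,18]
resp(op1)=2 < inv(op9)=17

before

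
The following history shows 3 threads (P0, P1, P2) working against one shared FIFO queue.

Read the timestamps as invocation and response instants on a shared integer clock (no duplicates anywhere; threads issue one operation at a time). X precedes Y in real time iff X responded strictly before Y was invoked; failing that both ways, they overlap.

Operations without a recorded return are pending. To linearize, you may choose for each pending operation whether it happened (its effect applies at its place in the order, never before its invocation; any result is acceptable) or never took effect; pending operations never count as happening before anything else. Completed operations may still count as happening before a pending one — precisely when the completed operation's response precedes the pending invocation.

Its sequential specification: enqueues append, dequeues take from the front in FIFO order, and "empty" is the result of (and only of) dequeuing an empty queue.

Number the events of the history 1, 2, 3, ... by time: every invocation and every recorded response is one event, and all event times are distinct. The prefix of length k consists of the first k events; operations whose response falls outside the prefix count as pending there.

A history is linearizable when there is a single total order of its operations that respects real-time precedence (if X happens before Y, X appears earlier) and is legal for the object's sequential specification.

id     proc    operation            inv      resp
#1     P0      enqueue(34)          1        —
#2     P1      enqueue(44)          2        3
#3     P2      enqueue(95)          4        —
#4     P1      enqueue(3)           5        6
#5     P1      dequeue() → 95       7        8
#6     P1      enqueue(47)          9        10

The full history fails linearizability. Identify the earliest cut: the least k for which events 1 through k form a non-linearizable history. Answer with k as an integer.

8

a valid linearization of events 1..7 exists, for instance #1, #2, #3, #4:
step 1: #1 enqueue(34) (pending, included) — queue <34>
step 2: #2 enqueue(44) — queue <34,44>
step 3: #3 enqueue(95) (pending, included) — queue <34,44,95>
step 4: #4 enqueue(3) — queue <34,44,95,3>
include event 8 — #5 responding at 8 — and every candidate order breaks
including or dropping the 2 pending operations (#1, #3) in any combination fails
one such order, #2, #4, #5 (pending dropped), breaks at step 3 where #5 dequeue() → 95 is illegal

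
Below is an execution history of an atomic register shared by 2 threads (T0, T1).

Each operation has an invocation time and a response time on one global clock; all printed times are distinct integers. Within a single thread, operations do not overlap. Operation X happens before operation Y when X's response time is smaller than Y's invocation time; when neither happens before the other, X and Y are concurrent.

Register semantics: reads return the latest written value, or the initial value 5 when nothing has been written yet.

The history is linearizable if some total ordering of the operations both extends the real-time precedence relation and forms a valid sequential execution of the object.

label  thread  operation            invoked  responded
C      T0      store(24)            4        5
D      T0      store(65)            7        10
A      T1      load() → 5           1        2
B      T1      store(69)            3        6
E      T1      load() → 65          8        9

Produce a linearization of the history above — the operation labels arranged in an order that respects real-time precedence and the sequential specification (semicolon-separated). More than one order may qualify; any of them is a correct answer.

after step 1 (A load() → 5): value 5
after step 2 (B store(69)): value 69
after step 3 (C store(24)): value 24
after step 4 (D store(65)): value 65
after step 5 (E load() → 65): value 65

A; B; C; D; E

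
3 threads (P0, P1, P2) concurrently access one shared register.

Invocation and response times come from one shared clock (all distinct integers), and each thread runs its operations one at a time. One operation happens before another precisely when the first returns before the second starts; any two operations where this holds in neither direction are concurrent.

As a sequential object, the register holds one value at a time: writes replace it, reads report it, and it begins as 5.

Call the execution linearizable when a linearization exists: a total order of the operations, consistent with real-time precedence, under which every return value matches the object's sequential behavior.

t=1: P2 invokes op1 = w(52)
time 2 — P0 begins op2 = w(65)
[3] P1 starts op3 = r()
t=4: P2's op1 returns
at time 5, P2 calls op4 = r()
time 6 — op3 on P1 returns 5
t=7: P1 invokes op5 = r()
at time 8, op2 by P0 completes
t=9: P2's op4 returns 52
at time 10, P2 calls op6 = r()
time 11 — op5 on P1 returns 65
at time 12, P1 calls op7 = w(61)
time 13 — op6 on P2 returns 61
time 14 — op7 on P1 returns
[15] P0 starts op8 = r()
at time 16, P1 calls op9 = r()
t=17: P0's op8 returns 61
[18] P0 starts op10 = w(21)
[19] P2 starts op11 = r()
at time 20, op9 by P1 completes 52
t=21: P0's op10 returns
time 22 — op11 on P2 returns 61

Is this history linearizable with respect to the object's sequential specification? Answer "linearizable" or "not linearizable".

not linearizable

prefix check: 1..19 passes, 1..20 fails once op9's time-20 response joins
no legal order exists: 124 real-time-consistent candidates over 9 completed register operations, all rejected
no completion choice of the 2 pending operations (op10, op11) rescues it — every subset was tried
take op1, op2, op3, op4, op5, op6, op7, op8, op9 (pending dropped): step 3 already fails, because op3 r() → 5 cannot occur there
take op1, op2, op3, op4, op5, op6, op7, op9, op8 (pending dropped): step 3 already fails, because op3 r() → 5 cannot occur there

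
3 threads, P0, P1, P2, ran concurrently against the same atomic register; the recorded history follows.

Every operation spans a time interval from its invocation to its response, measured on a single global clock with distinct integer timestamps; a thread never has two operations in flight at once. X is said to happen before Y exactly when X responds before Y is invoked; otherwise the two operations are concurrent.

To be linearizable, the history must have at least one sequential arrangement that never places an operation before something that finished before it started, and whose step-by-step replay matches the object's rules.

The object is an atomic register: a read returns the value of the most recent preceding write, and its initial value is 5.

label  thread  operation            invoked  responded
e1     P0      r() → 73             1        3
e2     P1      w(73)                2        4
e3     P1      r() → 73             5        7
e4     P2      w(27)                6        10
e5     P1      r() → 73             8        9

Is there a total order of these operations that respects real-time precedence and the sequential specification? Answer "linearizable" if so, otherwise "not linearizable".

linearizable

one valid linearization: e2, e1, e3, e5, e4
1. e2 w(73), leaving value 73
2. e1 r() → 73, leaving value 73
3. e3 r() → 73, leaving value 73
4. e5 r() → 73, leaving value 73
5. e4 w(27), leaving value 27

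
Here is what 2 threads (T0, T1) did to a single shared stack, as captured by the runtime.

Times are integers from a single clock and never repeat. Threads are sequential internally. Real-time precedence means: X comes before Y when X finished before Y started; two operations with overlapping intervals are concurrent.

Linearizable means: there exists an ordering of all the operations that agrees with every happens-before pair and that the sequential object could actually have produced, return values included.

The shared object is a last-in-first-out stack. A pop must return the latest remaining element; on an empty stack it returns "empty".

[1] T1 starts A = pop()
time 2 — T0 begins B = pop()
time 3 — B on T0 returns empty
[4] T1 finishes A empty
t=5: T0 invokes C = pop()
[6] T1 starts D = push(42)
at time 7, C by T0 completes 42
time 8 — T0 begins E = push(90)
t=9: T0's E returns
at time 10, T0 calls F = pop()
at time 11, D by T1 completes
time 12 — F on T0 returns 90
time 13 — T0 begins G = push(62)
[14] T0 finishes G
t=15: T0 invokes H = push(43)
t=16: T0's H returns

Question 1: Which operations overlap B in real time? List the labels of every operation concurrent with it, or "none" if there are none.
B spans [2,3]; an op avoiding the whole window 2..3 is ordered, any other is concurrent
A [1,4]: concurrent
C [5,7]: after
D [6,11]: after
E [8,9]: after
F [10,12]: after
G [13,14]: after
H [15,16]: after

A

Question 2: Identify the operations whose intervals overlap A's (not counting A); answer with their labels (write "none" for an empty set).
concurrent with A ([1,4]): every op whose interval crosses 1..4
B [2,3]: concurrent
C [5,7]: after
D [6,11]: after
E [8,9]: after
F [10,12]: after
G [13,14]: after
H [15,16]: after

B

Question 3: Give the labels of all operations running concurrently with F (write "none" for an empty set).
F runs from 10 to 12; window-overlapping ops are concurrent
A [1,4]: before
B [2,3]: before
C [5,7]: before
D [6,11]: concurrent
E [8,9]: before
G [13,14]: after
H [15,16]: after

D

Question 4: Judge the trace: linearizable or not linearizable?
witness order: A, B, D, C, E, F, G, H
after step 1 (A pop() → empty): stack <>
after step 2 (B pop() → empty): stack <>
after step 3 (D push(42)): stack <42>
after step 4 (C pop() → 42): stack <>
after step 5 (E push(90)): stack <90>
after step 6 (F pop() → 90): stack <>
after step 7 (G push(62)): stack <62>
after step 8 (H push(43)): stack <62,43>

linearizable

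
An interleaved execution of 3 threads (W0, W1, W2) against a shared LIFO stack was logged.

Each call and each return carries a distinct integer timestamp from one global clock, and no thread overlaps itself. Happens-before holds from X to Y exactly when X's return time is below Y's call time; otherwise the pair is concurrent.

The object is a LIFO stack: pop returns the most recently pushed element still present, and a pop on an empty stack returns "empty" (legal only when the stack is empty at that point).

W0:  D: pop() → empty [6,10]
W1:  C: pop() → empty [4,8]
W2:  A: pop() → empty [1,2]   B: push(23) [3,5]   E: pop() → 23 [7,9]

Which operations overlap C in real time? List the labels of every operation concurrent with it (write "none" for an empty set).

B, D, E

C spans [4,8]; an op avoiding the whole window 4..8 is ordered, any other is concurrent
A [1,2]: before
B [3,5]: concurrent
D [6,10]: concurrent
E [7,9]: concurrent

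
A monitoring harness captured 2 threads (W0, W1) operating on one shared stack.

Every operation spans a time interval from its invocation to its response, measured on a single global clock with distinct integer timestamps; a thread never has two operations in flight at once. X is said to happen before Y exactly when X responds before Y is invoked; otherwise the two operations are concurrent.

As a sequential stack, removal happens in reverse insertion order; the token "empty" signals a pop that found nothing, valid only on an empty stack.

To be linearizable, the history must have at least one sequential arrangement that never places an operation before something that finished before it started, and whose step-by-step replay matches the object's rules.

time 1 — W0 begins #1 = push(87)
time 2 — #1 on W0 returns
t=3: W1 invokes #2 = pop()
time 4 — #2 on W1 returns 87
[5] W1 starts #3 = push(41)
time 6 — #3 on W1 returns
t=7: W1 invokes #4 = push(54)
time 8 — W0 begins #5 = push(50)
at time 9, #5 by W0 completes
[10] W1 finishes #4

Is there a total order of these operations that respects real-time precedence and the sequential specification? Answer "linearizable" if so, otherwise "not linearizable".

a witness: #1, #2, #3, #4, #5
step 1: #1 push(87) — stack <87>
step 2: #2 pop() → 87 — stack <>
step 3: #3 push(41) — stack <41>
step 4: #4 push(54) — stack <41,54>
step 5: #5 push(50) — stack <41,54,50>

linearizable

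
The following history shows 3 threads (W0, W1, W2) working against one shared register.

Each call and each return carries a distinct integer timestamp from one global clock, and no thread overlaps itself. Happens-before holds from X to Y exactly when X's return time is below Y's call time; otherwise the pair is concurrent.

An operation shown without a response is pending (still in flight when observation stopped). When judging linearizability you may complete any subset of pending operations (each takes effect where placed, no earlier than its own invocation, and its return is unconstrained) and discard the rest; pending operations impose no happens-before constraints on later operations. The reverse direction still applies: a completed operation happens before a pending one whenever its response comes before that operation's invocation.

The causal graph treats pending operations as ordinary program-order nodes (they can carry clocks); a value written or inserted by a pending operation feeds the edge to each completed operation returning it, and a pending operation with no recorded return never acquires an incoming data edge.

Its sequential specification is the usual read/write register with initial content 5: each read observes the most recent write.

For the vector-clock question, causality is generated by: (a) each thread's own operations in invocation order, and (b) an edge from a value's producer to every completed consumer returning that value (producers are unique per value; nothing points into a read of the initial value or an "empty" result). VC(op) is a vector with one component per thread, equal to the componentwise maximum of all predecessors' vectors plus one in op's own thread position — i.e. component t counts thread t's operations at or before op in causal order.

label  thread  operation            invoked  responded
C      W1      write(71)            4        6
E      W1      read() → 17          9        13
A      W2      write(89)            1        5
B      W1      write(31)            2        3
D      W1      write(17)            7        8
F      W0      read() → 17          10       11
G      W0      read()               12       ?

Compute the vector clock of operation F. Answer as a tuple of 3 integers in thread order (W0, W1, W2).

A, invoked 1, has no incoming edges; only W2's bump applies → (0, 0, 1)
B, invoked 2, has no incoming edges; only W1's bump applies → (0, 1, 0)
VC(C, invoked at 4): max of VC(B)=(0, 1, 0), then +1 on thread W1 → (0, 2, 0)
VC(D, invoked at 7): max of VC(C)=(0, 2, 0), then +1 on thread W1 → (0, 3, 0)
VC(E, invoked at 9): max of VC(D)=(0, 3, 0), then +1 on thread W1 → (0, 4, 0)
VC(F, invoked at 10): max of VC(D)=(0, 3, 0), then +1 on thread W0 → (1, 3, 0)
VC(G, invoked at 12): max of VC(F)=(1, 3, 0), then +1 on thread W0 → (2, 3, 0)
target: VC(F) = (1, 3, 0)

(1, 3, 0)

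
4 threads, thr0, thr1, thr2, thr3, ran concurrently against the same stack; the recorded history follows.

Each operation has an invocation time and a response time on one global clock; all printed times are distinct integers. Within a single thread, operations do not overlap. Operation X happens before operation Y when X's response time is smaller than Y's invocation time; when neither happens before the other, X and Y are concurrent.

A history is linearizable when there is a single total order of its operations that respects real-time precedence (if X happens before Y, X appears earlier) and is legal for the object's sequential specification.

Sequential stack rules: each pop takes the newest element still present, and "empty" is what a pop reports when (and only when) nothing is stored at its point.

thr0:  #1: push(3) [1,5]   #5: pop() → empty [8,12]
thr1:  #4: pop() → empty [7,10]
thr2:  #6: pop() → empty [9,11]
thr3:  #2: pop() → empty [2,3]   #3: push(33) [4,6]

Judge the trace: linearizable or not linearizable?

not linearizable

cut after 10 events: linearizable; cut after 11 events (#6 responds, time 11): not linearizable
5 completed operations, 6 real-time-consistent orders — every stack replay fails
no completion choice of the 1 pending operation (#5) rescues it — every subset was tried
for example #1, #2, #3, #4, #6 (pending dropped) fails at step 2: #2 pop() → empty is not legal there
for example #1, #2, #3, #6, #4 (pending dropped) fails at step 2: #2 pop() → empty is not legal there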